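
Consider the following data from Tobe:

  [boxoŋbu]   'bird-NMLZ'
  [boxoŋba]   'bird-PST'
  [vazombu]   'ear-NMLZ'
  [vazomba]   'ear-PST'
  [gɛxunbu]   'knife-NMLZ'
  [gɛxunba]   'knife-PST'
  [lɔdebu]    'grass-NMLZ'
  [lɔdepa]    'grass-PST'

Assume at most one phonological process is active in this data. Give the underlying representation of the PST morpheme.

The PST suffix surfaces as [-ba] and [-pa], depending on the final segment of the stem.
By contrast the NMLZ suffix keeps its initial [b] throughout — that segment must be underlying.
So the underlying form is /-pa/, and voiceless stops become voiced after a nasal.

/-pa/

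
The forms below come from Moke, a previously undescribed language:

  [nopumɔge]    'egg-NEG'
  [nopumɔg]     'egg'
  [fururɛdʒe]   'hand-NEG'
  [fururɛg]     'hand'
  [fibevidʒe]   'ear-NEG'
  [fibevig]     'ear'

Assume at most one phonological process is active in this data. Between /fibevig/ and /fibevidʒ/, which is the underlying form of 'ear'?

'ear' shows [dʒ] ~ [g] at the end of the stem ([fibevidʒe] vs [fibevig]).
But 'egg' keeps [g] in both environments ([nopumɔge], [nopumɔg]), so there is no rule changing /g/ to [dʒ] before the NEG suffix.
Therefore /dʒ/ is basic and [g] is derived by depalatalization (palato-alveolar /dʒ/ becomes [g] when no front vowel follows).

/fibevidʒ/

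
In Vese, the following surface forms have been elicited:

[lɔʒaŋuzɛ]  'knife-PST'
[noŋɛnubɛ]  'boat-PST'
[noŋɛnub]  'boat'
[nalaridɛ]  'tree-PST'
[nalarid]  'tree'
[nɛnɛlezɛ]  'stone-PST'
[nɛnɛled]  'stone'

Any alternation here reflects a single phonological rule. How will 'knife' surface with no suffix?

The stem for 'stone' ends in [z] in [nɛnɛlezɛ] but [d] in [nɛnɛled].
The stem 'tree' ([nalaridɛ], [nalarid]) shows [d] unchanged in both environments, so [d] cannot be basic with [z] derived before the PST suffix.
Therefore /z/ is basic and [d] is derived by word-final hardening (voiced fricatives become stops word-finally).
The one attested form of 'knife', [lɔʒaŋuzɛ], shows underlying /lɔʒaŋuz/. Applying the same rule word-finally gives [lɔʒaŋud].

[lɔʒaŋud]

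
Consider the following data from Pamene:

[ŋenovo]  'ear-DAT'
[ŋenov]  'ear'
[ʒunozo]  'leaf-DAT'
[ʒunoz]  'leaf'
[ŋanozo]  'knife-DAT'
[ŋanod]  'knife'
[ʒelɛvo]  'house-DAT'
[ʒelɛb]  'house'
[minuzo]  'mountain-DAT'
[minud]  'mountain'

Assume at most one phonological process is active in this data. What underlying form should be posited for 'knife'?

The stem for 'knife' ends in [z] in [ŋanozo] but [d] in [ŋanod].
The stem 'leaf' ([ʒunozo], [ʒunoz]) shows [z] unchanged in both environments, so [z] cannot be basic with [d] derived in isolation.
The alternation reflects intervocalic spirantization: voiced stops become fricatives between vowels. /d/ is underlying.

/ŋanod/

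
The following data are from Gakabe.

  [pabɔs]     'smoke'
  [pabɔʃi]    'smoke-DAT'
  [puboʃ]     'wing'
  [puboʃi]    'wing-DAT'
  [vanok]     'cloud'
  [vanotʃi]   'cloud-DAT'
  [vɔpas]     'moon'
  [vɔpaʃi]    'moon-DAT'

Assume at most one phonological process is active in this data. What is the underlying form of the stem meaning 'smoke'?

The stem for 'smoke' ends in [s] in [pabɔs] but [ʃ] in [pabɔʃi].
But 'wing' keeps [ʃ] in both environments ([puboʃ], [puboʃi]), so there is no rule changing /ʃ/ to [s] in isolation.
The underlying segment must be /s/; /k/ and /s/ become palato-alveolar [tʃ] and [ʃ] before a front vowel, yielding [ʃ] there.
So 'smoke' = /pabɔs/.

/pabɔs/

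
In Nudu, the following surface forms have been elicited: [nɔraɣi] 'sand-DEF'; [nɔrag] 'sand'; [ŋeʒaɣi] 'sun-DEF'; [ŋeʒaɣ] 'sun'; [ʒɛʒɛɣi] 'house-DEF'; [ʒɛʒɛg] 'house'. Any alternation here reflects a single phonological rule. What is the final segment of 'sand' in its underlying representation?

/g/

In [nɔraɣi] and [nɔrag] the final segment of 'sand' alternates: [ɣ] ~ [g].
The stem 'sun' ([ŋeʒaɣi], [ŋeʒaɣ]) shows [ɣ] unchanged in both environments, so [ɣ] cannot be basic with [g] derived in isolation.
The alternation reflects intervocalic spirantization: voiced stops become fricatives between vowels. /g/ is underlying.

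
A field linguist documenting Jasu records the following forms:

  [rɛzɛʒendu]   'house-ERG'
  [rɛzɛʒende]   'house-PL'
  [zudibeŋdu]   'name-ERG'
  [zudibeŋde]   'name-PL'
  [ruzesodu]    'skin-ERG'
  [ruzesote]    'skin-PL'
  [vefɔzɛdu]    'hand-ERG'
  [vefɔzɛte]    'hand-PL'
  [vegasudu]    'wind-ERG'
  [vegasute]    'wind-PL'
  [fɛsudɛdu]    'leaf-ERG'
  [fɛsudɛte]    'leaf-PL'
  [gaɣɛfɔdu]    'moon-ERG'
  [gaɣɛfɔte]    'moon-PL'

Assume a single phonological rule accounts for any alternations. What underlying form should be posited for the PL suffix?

The PL morpheme has two allomorphs, [-de] and [-te].
The ERG suffix, which begins with [d], is invariant after every stem; so [d] is not altered by any rule here.
So the underlying form is /-te/, and voiceless stops become voiced after a nasal.

/-te/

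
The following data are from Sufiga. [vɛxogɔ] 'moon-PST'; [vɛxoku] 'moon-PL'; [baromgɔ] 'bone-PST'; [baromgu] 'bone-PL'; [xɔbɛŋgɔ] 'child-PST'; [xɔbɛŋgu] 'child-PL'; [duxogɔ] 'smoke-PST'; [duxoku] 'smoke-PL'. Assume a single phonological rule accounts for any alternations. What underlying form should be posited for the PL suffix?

/-ku/

The PL morpheme has two allomorphs, [-gu] and [-ku].
By contrast the PST suffix keeps its initial [g] throughout — that segment must be underlying.
So the underlying form is /-ku/, and voiceless stops become voiced after a nasal.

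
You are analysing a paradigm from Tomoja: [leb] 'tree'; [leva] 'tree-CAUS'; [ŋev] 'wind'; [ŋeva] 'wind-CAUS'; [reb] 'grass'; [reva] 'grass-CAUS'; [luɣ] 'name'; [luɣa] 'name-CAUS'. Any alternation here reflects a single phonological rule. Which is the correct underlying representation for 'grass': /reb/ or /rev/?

'grass' shows [b] ~ [v] at the end of the stem ([reb] vs [reva]).
Compare 'wind', with invariant [v] in [ŋev] and [ŋeva]: an analysis with underlying /v/ and a rule producing [b] in isolation would wrongly predict alternation here too.
The underlying segment must be /b/; voiced stops become fricatives between vowels, yielding [v] there.

/reb/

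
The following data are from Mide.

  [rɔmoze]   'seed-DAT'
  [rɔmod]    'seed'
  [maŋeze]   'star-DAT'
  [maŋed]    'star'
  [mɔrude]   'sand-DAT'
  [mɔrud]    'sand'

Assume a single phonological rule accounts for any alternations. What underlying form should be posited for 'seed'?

In [rɔmoze] and [rɔmod] the final segment of 'seed' alternates: [z] ~ [d].
If /d/ were underlying and a rule turned it into [z] before the DAT suffix, 'sand' would also alternate; but it has [d] in both [mɔrude] and [mɔrud].
The underlying segment must be /z/; voiced fricatives become stops word-finally, yielding [d] there.
The underlying form of 'seed' is therefore /rɔmoz/.

/rɔmoz/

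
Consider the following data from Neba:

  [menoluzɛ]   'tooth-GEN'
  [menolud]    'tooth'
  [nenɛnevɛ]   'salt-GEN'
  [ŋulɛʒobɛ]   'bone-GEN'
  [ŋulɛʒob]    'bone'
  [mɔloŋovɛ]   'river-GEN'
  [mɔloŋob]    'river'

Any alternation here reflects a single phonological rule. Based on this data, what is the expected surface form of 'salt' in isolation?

In [mɔloŋovɛ] and [mɔloŋob] the final segment of 'river' alternates: [v] ~ [b].
The stem 'bone' ([ŋulɛʒobɛ], [ŋulɛʒob]) shows [b] unchanged in both environments, so [b] cannot be basic with [v] derived before the GEN suffix.
The underlying segment must be /v/; voiced fricatives become stops word-finally, yielding [b] there.
From [nenɛnevɛ] the stem 'salt' is /nenɛnev/; word-finally this yields [nenɛneb].

[nenɛneb]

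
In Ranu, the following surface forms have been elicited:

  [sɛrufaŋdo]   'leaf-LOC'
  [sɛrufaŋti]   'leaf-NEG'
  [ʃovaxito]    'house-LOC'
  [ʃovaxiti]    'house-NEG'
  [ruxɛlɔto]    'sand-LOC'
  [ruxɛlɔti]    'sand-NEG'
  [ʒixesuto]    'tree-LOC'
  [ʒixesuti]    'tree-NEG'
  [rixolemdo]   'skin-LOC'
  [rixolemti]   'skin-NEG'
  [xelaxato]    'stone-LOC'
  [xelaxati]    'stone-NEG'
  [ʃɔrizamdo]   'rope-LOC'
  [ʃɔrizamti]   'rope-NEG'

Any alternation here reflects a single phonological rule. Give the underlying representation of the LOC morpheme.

The LOC suffix surfaces as [-do] and [-to], depending on the final segment of the stem.
By contrast the NEG suffix keeps its initial [t] throughout — that segment must be underlying.
The LOC suffix is therefore /-do/ underlyingly, with post-vocalic devoicing: voiced stops become voiceless after a vowel.

/-do/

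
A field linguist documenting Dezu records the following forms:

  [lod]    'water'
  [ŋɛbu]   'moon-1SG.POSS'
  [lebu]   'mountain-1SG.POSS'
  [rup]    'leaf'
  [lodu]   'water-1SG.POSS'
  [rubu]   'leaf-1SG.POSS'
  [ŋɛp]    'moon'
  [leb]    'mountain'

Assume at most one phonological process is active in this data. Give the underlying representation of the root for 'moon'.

The root 'moon' surfaces as [ŋɛp] and [ŋɛbu], with a stem-final [p] ~ [b] alternation.
But 'mountain' keeps [b] in both environments ([leb], [lebu]), so there is no rule changing /b/ to [p] in isolation.
The alternation reflects intervocalic voicing: voiceless stops become voiced between vowels. /p/ is underlying.

/ŋɛp/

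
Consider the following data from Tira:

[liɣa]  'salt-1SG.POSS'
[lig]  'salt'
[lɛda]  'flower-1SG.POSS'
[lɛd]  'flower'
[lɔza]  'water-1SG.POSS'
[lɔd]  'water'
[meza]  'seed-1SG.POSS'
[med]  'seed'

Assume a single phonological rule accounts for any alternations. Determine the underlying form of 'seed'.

/mez/

The root 'seed' surfaces as [meza] and [med], with a stem-final [z] ~ [d] alternation.
If /d/ were underlying and a rule turned it into [z] before the 1SG.POSS suffix, 'flower' would also alternate; but it has [d] in both [lɛda] and [lɛd].
Therefore /z/ is basic and [d] is derived by word-final hardening (voiced fricatives become stops word-finally).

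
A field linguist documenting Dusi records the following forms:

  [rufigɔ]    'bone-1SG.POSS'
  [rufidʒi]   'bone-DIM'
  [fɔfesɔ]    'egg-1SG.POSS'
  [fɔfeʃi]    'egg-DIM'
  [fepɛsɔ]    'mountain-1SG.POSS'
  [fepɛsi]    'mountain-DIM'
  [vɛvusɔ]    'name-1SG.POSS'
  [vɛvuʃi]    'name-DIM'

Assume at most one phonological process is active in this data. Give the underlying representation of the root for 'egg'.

The stem for 'egg' ends in [s] in [fɔfesɔ] but [ʃ] in [fɔfeʃi].
Compare 'mountain', with invariant [s] in [fepɛsɔ] and [fepɛsi]: an analysis with underlying /s/ and a rule producing [ʃ] before the DIM suffix would wrongly predict alternation here too.
The alternation reflects depalatalization: palato-alveolar /dʒ/ and /ʃ/ become [g] and [s] when no front vowel follows. /ʃ/ is underlying.

/fɔfeʃ/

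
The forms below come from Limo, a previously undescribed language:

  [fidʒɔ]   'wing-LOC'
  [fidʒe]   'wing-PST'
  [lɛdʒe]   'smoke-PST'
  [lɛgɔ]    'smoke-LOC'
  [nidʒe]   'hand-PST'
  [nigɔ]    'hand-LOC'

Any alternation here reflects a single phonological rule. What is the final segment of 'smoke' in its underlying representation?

/g/

In [lɛdʒe] and [lɛgɔ] the final segment of 'smoke' alternates: [dʒ] ~ [g].
If /dʒ/ were underlying and a rule turned it into [g] before the LOC suffix, 'wing' would also alternate; but it has [dʒ] in both [fidʒe] and [fidʒɔ].
Therefore /g/ is basic and [dʒ] is derived by palatalization before a front vowel (/g/ becomes palato-alveolar [dʒ] before a front vowel).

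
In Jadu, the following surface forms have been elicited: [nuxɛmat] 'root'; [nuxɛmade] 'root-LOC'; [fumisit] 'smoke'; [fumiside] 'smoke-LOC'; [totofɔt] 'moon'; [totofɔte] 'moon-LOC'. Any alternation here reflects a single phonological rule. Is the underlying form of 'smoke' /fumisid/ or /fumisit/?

The root 'smoke' surfaces as [fumisit] and [fumiside], with a stem-final [t] ~ [d] alternation.
Compare 'moon', with invariant [t] in [totofɔt] and [totofɔte]: an analysis with underlying /t/ and a rule producing [d] before the LOC suffix would wrongly predict alternation here too.
So /d/ is underlying, and a rule of word-final obstruent devoicing — voiced obstruents become voiceless word-finally — gives [t].

/fumisid/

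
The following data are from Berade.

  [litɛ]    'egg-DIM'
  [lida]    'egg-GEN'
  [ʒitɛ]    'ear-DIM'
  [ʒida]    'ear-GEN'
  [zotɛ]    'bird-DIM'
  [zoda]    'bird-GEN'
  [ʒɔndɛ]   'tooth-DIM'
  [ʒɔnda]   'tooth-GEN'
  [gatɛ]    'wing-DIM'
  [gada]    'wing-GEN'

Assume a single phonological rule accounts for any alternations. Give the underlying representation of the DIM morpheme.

/-tɛ/

The DIM morpheme has two allomorphs, [-dɛ] and [-tɛ].
By contrast the GEN suffix keeps its initial [d] throughout — that segment must be underlying.
So the underlying form is /-tɛ/, and voiceless stops become voiced after a nasal.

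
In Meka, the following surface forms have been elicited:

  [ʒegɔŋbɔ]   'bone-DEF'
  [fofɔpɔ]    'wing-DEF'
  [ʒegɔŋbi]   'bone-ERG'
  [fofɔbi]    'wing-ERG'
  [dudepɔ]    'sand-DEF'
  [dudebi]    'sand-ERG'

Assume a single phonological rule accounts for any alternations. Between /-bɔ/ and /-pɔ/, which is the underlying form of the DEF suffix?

/-pɔ/

The DEF morpheme has two allomorphs, [-bɔ] and [-pɔ].
By contrast the ERG suffix keeps its initial [b] throughout — that segment must be underlying.
So the underlying form is /-pɔ/, and voiceless stops become voiced after a nasal.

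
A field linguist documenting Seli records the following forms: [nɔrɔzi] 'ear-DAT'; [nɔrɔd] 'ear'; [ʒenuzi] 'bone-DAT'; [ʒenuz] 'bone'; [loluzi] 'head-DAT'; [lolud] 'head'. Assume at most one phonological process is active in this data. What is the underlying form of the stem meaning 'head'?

In [loluzi] and [lolud] the final segment of 'head' alternates: [z] ~ [d].
The stem 'bone' ([ʒenuzi], [ʒenuz]) shows [z] unchanged in both environments, so [z] cannot be basic with [d] derived in isolation.
Therefore /d/ is basic and [z] is derived by intervocalic spirantization (voiced stops become fricatives between vowels).
So 'head' = /lolud/.

/lolud/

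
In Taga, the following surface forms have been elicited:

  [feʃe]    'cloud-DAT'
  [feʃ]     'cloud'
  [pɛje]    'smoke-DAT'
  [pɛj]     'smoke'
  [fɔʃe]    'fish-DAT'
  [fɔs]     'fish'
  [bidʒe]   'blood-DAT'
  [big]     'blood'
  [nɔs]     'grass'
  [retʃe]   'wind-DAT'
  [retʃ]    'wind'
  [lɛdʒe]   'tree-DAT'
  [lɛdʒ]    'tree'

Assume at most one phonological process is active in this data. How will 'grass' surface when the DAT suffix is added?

[nɔʃe]

'fish' shows [ʃ] ~ [s] at the end of the stem ([fɔʃe] vs [fɔs]).
But 'cloud' keeps [ʃ] in both environments ([feʃe], [feʃ]), so there is no rule changing /ʃ/ to [s] in isolation.
The alternation reflects palatalization before a front vowel: /g/ and /s/ become palato-alveolar [dʒ] and [ʃ] before a front vowel. /s/ is underlying.
The one attested form of 'grass', [nɔs], shows underlying /nɔs/. Applying the same rule before a front vowel gives [nɔʃe].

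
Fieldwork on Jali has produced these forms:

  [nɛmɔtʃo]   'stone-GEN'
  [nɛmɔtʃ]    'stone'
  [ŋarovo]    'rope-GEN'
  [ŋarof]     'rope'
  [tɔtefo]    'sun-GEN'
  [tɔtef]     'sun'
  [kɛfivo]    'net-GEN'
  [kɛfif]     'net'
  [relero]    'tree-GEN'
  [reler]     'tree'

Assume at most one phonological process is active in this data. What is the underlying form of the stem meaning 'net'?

/kɛfiv/

The stem for 'net' ends in [v] in [kɛfivo] but [f] in [kɛfif].
The stem 'sun' ([tɔtefo], [tɔtef]) shows [f] unchanged in both environments, so [f] cannot be basic with [v] derived before the GEN suffix.
Therefore /v/ is basic and [f] is derived by word-final obstruent devoicing (voiced obstruents become voiceless word-finally).
So 'net' = /kɛfiv/.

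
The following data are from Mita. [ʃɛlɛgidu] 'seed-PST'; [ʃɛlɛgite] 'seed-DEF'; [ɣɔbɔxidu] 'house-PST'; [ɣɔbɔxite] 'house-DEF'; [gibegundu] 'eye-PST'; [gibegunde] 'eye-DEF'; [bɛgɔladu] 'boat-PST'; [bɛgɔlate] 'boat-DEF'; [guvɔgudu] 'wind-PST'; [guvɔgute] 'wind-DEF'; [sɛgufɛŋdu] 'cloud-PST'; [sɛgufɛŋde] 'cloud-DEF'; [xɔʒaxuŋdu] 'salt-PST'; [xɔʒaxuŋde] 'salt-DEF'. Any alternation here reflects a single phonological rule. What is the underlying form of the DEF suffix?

/-te/

The DEF suffix surfaces as [-de] and [-te], depending on the final segment of the stem.
The PST suffix, which begins with [d], is invariant after every stem; so [d] is not altered by any rule here.
So the underlying form is /-te/, and voiceless stops become voiced after a nasal.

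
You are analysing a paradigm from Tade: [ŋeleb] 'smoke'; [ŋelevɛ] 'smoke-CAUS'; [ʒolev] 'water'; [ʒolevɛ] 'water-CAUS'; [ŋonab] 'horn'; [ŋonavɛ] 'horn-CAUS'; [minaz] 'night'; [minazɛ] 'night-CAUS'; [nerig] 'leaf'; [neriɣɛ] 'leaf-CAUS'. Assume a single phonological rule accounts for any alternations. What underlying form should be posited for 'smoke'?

/ŋeleb/

'smoke' shows [b] ~ [v] at the end of the stem ([ŋeleb] vs [ŋelevɛ]).
But 'water' keeps [v] in both environments ([ʒolev], [ʒolevɛ]), so there is no rule changing /v/ to [b] in isolation.
The underlying segment must be /b/; voiced stops become fricatives between vowels, yielding [v] there.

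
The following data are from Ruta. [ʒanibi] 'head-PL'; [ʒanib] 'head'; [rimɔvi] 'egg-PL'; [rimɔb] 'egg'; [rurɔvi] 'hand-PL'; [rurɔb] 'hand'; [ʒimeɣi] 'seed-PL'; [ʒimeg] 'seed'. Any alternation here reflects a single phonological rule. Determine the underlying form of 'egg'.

'egg' shows [v] ~ [b] at the end of the stem ([rimɔvi] vs [rimɔb]).
The stem 'head' ([ʒanibi], [ʒanib]) shows [b] unchanged in both environments, so [b] cannot be basic with [v] derived before the PL suffix.
The underlying segment must be /v/; voiced fricatives become stops word-finally, yielding [b] there.
Hence 'egg' is /rimɔv/ underlyingly.

/rimɔv/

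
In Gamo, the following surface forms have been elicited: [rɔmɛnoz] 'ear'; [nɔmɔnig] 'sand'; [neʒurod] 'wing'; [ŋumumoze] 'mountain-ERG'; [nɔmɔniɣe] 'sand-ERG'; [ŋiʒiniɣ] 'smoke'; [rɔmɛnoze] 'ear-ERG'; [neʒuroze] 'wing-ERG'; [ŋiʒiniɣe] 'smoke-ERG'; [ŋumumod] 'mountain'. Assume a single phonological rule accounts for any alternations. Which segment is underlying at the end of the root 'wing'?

The stem for 'wing' ends in [z] in [neʒuroze] but [d] in [neʒurod].
Compare 'ear', with invariant [z] in [rɔmɛnoze] and [rɔmɛnoz]: an analysis with underlying /z/ and a rule producing [d] in isolation would wrongly predict alternation here too.
The underlying segment must be /d/; voiced stops become fricatives between vowels, yielding [z] there.

/d/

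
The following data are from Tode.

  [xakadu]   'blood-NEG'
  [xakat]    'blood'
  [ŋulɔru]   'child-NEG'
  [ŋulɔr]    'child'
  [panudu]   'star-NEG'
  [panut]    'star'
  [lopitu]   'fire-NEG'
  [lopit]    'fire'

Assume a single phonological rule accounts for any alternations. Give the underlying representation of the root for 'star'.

'star' shows [d] ~ [t] at the end of the stem ([panudu] vs [panut]).
The stem 'fire' ([lopitu], [lopit]) shows [t] unchanged in both environments, so [t] cannot be basic with [d] derived before the NEG suffix.
The alternation reflects word-final obstruent devoicing: voiced obstruents become voiceless word-finally. /d/ is underlying.

/panud/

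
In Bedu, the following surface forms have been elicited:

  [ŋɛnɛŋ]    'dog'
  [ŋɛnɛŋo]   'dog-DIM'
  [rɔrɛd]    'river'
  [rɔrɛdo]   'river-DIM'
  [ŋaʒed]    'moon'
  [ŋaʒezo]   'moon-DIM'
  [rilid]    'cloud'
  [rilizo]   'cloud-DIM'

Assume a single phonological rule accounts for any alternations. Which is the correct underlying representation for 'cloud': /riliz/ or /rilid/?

/riliz/

The stem for 'cloud' ends in [d] in [rilid] but [z] in [rilizo].
Compare 'river', with invariant [d] in [rɔrɛd] and [rɔrɛdo]: an analysis with underlying /d/ and a rule producing [z] before the DIM suffix would wrongly predict alternation here too.
The underlying segment must be /z/; voiced fricatives become stops word-finally, yielding [d] there.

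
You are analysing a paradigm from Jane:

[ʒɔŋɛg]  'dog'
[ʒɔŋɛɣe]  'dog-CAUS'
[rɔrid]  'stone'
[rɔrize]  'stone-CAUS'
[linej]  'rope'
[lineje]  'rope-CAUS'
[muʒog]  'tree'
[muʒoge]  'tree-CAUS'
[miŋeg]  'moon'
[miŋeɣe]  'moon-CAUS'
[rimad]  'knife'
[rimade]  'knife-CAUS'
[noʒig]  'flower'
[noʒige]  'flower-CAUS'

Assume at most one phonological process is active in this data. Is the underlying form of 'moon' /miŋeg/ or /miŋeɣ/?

/miŋeɣ/

'moon' shows [g] ~ [ɣ] at the end of the stem ([miŋeg] vs [miŋeɣe]).
The stem 'flower' ([noʒig], [noʒige]) shows [g] unchanged in both environments, so [g] cannot be basic with [ɣ] derived before the CAUS suffix.
The underlying segment must be /ɣ/; voiced fricatives become stops word-finally, yielding [g] there.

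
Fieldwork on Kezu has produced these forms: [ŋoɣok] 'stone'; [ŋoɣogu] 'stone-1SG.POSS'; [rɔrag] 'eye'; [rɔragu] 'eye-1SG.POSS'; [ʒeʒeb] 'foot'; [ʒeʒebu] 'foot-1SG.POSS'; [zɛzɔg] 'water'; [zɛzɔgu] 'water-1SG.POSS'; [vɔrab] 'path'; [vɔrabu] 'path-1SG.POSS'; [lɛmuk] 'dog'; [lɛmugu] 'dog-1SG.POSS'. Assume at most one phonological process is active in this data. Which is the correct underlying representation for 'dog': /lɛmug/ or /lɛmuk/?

The root 'dog' surfaces as [lɛmuk] and [lɛmugu], with a stem-final [k] ~ [g] alternation.
But 'eye' keeps [g] in both environments ([rɔrag], [rɔragu]), so there is no rule changing /g/ to [k] in isolation.
The underlying segment must be /k/; voiceless stops become voiced between vowels, yielding [g] there.

/lɛmuk/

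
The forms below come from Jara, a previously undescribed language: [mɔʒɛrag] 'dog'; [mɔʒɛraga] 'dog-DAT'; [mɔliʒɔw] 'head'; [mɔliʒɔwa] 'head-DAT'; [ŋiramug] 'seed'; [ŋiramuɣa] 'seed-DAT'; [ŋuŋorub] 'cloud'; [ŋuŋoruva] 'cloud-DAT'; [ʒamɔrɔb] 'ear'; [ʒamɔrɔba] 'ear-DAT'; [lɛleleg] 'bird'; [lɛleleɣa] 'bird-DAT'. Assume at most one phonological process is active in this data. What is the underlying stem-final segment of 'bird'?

In [lɛleleg] and [lɛleleɣa] the final segment of 'bird' alternates: [g] ~ [ɣ].
If /g/ were underlying and a rule turned it into [ɣ] before the DAT suffix, 'dog' would also alternate; but it has [g] in both [mɔʒɛrag] and [mɔʒɛraga].
The alternation reflects word-final hardening: voiced fricatives become stops word-finally. /ɣ/ is underlying.

/ɣ/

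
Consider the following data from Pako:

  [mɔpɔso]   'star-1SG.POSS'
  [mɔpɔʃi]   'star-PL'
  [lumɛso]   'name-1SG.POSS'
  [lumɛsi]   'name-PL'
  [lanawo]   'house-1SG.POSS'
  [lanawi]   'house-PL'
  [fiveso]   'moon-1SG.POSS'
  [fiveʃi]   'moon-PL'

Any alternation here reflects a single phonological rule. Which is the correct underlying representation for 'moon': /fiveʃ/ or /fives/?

'moon' shows [s] ~ [ʃ] at the end of the stem ([fiveso] vs [fiveʃi]).
Compare 'name', with invariant [s] in [lumɛso] and [lumɛsi]: an analysis with underlying /s/ and a rule producing [ʃ] before the PL suffix would wrongly predict alternation here too.
So /ʃ/ is underlying, and a rule of depalatalization — palato-alveolar /ʃ/ becomes [s] when no front vowel follows — gives [s].

/fiveʃ/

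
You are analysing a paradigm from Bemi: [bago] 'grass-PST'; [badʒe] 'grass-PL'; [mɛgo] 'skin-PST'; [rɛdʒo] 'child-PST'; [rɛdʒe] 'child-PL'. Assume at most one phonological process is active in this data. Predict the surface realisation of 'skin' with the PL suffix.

[mɛdʒe]

The root 'grass' surfaces as [bago] and [badʒe], with a stem-final [g] ~ [dʒ] alternation.
The stem 'child' ([rɛdʒo], [rɛdʒe]) shows [dʒ] unchanged in both environments, so [dʒ] cannot be basic with [g] derived before the PST suffix.
The underlying segment must be /g/; /g/ becomes palato-alveolar [dʒ] before a front vowel, yielding [dʒ] there.
From [mɛgo] the stem 'skin' is /mɛg/; before a front vowel this yields [mɛdʒe].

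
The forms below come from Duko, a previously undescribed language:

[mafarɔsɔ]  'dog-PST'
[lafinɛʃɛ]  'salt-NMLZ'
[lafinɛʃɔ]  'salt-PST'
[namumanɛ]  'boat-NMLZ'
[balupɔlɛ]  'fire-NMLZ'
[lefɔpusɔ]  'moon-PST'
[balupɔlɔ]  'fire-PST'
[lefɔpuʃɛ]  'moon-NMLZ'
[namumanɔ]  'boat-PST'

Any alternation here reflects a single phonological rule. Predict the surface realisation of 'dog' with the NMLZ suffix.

[mafarɔʃɛ]

The stem for 'moon' ends in [ʃ] in [lefɔpuʃɛ] but [s] in [lefɔpusɔ].
If /ʃ/ were underlying and a rule turned it into [s] before the PST suffix, 'salt' would also alternate; but it has [ʃ] in both [lafinɛʃɛ] and [lafinɛʃɔ].
So /s/ is underlying, and a rule of palatalization before a front vowel — /s/ becomes palato-alveolar [ʃ] before a front vowel — gives [ʃ].
The one attested form of 'dog', [mafarɔsɔ], shows underlying /mafarɔs/. Applying the same rule before a front vowel gives [mafarɔʃɛ].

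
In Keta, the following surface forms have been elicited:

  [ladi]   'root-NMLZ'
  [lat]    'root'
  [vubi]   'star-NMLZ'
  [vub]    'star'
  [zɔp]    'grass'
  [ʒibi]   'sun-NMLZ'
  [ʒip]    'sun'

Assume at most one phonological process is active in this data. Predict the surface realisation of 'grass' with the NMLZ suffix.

[zɔbi]

The stem for 'sun' ends in [b] in [ʒibi] but [p] in [ʒip].
Compare 'star', with invariant [b] in [vubi] and [vub]: an analysis with underlying /b/ and a rule producing [p] in isolation would wrongly predict alternation here too.
So /p/ is underlying, and a rule of intervocalic voicing — voiceless stops become voiced between vowels — gives [b].
The one attested form of 'grass', [zɔp], shows underlying /zɔp/. Applying the same rule between vowels gives [zɔbi].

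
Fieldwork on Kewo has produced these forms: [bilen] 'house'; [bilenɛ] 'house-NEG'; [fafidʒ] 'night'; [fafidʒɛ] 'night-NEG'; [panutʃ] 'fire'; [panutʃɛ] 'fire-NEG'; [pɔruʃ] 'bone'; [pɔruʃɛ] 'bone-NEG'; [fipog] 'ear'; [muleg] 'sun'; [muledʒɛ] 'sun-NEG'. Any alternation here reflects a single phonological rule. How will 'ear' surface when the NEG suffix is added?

The stem for 'sun' ends in [g] in [muleg] but [dʒ] in [muledʒɛ].
The stem 'night' ([fafidʒ], [fafidʒɛ]) shows [dʒ] unchanged in both environments, so [dʒ] cannot be basic with [g] derived in isolation.
The underlying segment must be /g/; /g/ becomes palato-alveolar [dʒ] before a front vowel, yielding [dʒ] there.
The one attested form of 'ear', [fipog], shows underlying /fipog/. Applying the same rule before a front vowel gives [fipodʒɛ].

[fipodʒɛ]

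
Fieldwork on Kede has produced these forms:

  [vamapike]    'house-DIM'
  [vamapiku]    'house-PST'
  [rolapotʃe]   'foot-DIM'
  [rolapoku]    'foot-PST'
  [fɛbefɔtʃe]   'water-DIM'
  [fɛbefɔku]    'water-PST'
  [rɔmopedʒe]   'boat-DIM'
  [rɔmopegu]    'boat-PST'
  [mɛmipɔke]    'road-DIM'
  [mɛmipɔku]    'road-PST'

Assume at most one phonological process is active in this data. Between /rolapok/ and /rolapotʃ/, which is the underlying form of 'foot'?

'foot' shows [tʃ] ~ [k] at the end of the stem ([rolapotʃe] vs [rolapoku]).
The stem 'house' ([vamapike], [vamapiku]) shows [k] unchanged in both environments, so [k] cannot be basic with [tʃ] derived before the DIM suffix.
The underlying segment must be /tʃ/; palato-alveolar /tʃ/ and /dʒ/ become [k] and [g] when no front vowel follows, yielding [k] there.

/rolapotʃ/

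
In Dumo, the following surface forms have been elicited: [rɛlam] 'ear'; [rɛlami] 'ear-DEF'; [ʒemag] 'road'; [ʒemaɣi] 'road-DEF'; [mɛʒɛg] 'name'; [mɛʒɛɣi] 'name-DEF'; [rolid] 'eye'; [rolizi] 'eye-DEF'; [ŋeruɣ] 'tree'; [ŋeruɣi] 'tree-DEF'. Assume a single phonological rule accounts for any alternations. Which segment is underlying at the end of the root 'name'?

The root 'name' surfaces as [mɛʒɛg] and [mɛʒɛɣi], with a stem-final [g] ~ [ɣ] alternation.
Compare 'tree', with invariant [ɣ] in [ŋeruɣ] and [ŋeruɣi]: an analysis with underlying /ɣ/ and a rule producing [g] in isolation would wrongly predict alternation here too.
The alternation reflects intervocalic spirantization: voiced stops become fricatives between vowels. /g/ is underlying.

/g/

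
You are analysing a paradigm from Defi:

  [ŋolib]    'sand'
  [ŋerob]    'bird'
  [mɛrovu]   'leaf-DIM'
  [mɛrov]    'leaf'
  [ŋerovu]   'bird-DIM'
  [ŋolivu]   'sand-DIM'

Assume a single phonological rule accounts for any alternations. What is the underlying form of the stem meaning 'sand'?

/ŋolib/

'sand' shows [b] ~ [v] at the end of the stem ([ŋolib] vs [ŋolivu]).
If /v/ were underlying and a rule turned it into [b] in isolation, 'leaf' would also alternate; but it has [v] in both [mɛrov] and [mɛrovu].
The underlying segment must be /b/; voiced stops become fricatives between vowels, yielding [v] there.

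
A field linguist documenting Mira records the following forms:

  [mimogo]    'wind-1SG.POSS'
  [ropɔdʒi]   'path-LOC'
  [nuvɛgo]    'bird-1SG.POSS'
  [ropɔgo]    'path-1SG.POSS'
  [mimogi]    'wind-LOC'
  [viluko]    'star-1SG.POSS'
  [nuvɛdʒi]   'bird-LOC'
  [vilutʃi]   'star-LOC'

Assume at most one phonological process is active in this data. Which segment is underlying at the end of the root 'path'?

In [ropɔgo] and [ropɔdʒi] the final segment of 'path' alternates: [g] ~ [dʒ].
Compare 'wind', with invariant [g] in [mimogo] and [mimogi]: an analysis with underlying /g/ and a rule producing [dʒ] before the LOC suffix would wrongly predict alternation here too.
So /dʒ/ is underlying, and a rule of depalatalization — palato-alveolar /tʃ/ and /dʒ/ become [k] and [g] when no front vowel follows — gives [g].

/dʒ/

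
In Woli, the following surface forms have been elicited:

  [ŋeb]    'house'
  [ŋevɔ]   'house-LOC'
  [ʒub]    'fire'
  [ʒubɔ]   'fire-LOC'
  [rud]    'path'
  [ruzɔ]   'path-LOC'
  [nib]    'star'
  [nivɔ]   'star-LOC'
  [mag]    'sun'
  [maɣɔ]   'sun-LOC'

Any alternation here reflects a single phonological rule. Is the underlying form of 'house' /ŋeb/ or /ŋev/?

/ŋev/

The root 'house' surfaces as [ŋeb] and [ŋevɔ], with a stem-final [b] ~ [v] alternation.
But 'fire' keeps [b] in both environments ([ʒub], [ʒubɔ]), so there is no rule changing /b/ to [v] before the LOC suffix.
So /v/ is underlying, and a rule of word-final hardening — voiced fricatives become stops word-finally — gives [b].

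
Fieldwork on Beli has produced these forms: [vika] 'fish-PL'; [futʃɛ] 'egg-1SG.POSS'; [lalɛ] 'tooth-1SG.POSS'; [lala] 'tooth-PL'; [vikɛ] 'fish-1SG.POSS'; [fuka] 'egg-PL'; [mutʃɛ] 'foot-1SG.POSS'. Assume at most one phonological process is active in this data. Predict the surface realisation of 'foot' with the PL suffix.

[muka]

'egg' shows [k] ~ [tʃ] at the end of the stem ([fuka] vs [futʃɛ]).
The stem 'fish' ([vika], [vikɛ]) shows [k] unchanged in both environments, so [k] cannot be basic with [tʃ] derived before the 1SG.POSS suffix.
Therefore /tʃ/ is basic and [k] is derived by depalatalization (palato-alveolar /tʃ/ becomes [k] when no front vowel follows).
The one attested form of 'foot', [mutʃɛ], shows underlying /mutʃ/. Applying the same rule when no front vowel follows gives [muka].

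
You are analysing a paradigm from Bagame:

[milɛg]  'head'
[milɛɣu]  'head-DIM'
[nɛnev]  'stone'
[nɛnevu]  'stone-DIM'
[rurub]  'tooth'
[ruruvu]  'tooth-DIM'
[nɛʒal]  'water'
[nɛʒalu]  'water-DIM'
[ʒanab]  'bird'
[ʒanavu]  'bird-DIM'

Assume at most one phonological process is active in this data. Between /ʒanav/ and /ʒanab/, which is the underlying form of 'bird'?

In [ʒanab] and [ʒanavu] the final segment of 'bird' alternates: [b] ~ [v].
The stem 'stone' ([nɛnev], [nɛnevu]) shows [v] unchanged in both environments, so [v] cannot be basic with [b] derived in isolation.
The underlying segment must be /b/; voiced stops become fricatives between vowels, yielding [v] there.

/ʒanab/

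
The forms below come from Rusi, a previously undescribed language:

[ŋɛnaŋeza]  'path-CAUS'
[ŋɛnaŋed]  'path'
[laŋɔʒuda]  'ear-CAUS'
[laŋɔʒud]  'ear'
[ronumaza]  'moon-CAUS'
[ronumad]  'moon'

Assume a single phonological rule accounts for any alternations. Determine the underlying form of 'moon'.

/ronumaz/

'moon' shows [z] ~ [d] at the end of the stem ([ronumaza] vs [ronumad]).
The stem 'ear' ([laŋɔʒuda], [laŋɔʒud]) shows [d] unchanged in both environments, so [d] cannot be basic with [z] derived before the CAUS suffix.
The underlying segment must be /z/; voiced fricatives become stops word-finally, yielding [d] there.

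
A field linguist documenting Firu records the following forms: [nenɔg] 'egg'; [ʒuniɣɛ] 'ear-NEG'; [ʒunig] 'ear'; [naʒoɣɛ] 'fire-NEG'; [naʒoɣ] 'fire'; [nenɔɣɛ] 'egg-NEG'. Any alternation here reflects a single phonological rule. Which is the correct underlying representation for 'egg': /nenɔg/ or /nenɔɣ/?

/nenɔg/

In [nenɔg] and [nenɔɣɛ] the final segment of 'egg' alternates: [g] ~ [ɣ].
The stem 'fire' ([naʒoɣ], [naʒoɣɛ]) shows [ɣ] unchanged in both environments, so [ɣ] cannot be basic with [g] derived in isolation.
The alternation reflects intervocalic spirantization: voiced stops become fricatives between vowels. /g/ is underlying.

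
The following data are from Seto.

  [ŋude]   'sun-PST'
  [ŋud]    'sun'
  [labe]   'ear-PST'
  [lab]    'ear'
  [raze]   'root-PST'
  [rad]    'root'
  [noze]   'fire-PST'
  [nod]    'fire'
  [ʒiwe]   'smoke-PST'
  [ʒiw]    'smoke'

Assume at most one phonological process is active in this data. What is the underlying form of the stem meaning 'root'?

/raz/

The root 'root' surfaces as [raze] and [rad], with a stem-final [z] ~ [d] alternation.
If /d/ were underlying and a rule turned it into [z] before the PST suffix, 'sun' would also alternate; but it has [d] in both [ŋude] and [ŋud].
So /z/ is underlying, and a rule of word-final hardening — voiced fricatives become stops word-finally — gives [d].
The underlying form of 'root' is therefore /raz/.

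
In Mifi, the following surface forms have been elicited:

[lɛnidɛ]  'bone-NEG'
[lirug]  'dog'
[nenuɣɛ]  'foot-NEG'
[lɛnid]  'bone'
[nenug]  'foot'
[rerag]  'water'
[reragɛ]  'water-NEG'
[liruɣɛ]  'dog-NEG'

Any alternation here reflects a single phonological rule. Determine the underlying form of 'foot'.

'foot' shows [ɣ] ~ [g] at the end of the stem ([nenuɣɛ] vs [nenug]).
But 'water' keeps [g] in both environments ([reragɛ], [rerag]), so there is no rule changing /g/ to [ɣ] before the NEG suffix.
So /ɣ/ is underlying, and a rule of word-final hardening — voiced fricatives become stops word-finally — gives [g].

/nenuɣ/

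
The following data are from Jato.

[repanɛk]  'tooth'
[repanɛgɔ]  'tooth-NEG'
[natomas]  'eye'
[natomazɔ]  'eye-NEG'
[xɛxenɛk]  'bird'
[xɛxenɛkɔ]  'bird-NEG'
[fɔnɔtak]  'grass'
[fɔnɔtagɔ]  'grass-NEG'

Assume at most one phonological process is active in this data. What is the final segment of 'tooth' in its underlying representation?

/g/

The root 'tooth' surfaces as [repanɛk] and [repanɛgɔ], with a stem-final [k] ~ [g] alternation.
But 'bird' keeps [k] in both environments ([xɛxenɛk], [xɛxenɛkɔ]), so there is no rule changing /k/ to [g] before the NEG suffix.
So /g/ is underlying, and a rule of word-final obstruent devoicing — voiced obstruents become voiceless word-finally — gives [k].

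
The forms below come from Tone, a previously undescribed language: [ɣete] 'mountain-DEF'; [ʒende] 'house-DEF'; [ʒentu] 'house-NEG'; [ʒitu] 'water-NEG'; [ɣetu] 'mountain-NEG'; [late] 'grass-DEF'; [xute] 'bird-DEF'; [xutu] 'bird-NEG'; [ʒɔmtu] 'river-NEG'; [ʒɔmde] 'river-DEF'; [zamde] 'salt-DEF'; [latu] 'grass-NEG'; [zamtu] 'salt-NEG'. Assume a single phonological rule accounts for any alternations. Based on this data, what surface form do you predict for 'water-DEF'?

The DEF morpheme has two allomorphs, [-de] and [-te].
By contrast the NEG suffix keeps its initial [t] throughout — that segment must be underlying.
The DEF suffix is therefore /-de/ underlyingly, with post-vocalic devoicing: voiced stops become voiceless after a vowel.
After 'water', which ends in a vowel, the suffix surfaces as [-te], giving [ʒite].

[ʒite]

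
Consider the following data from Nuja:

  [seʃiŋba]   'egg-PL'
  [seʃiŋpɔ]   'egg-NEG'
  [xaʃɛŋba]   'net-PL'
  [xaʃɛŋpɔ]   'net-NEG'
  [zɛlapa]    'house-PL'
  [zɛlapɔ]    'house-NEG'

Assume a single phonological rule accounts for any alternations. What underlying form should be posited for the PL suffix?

The PL morpheme has two allomorphs, [-ba] and [-pa].
By contrast the NEG suffix keeps its initial [p] throughout — that segment must be underlying.
The PL suffix is therefore /-ba/ underlyingly, with post-vocalic devoicing: voiced stops become voiceless after a vowel.

/-ba/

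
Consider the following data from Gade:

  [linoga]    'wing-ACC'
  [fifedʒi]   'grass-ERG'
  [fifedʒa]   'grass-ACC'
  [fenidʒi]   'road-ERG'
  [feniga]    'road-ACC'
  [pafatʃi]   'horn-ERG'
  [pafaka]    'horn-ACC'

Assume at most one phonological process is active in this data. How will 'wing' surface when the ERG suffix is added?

'road' shows [dʒ] ~ [g] at the end of the stem ([fenidʒi] vs [feniga]).
But 'grass' keeps [dʒ] in both environments ([fifedʒi], [fifedʒa]), so there is no rule changing /dʒ/ to [g] before the ACC suffix.
Therefore /g/ is basic and [dʒ] is derived by palatalization before a front vowel (/k/ and /g/ become palato-alveolar [tʃ] and [dʒ] before a front vowel).
The one attested form of 'wing', [linoga], shows underlying /linog/. Applying the same rule before a front vowel gives [linodʒi].

[linodʒi]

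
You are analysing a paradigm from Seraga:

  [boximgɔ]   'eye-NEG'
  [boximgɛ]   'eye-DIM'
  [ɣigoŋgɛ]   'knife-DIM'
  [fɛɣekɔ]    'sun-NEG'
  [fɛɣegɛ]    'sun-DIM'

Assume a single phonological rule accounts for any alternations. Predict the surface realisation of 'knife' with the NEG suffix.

[ɣigoŋgɔ]

The NEG suffix surfaces as [-gɔ] and [-kɔ], depending on the final segment of the stem.
The DIM suffix, which begins with [g], is invariant after every stem; so [g] is not altered by any rule here.
So the underlying form is /-kɔ/, and voiceless stops become voiced after a nasal.
After 'knife', which ends in a nasal, the suffix surfaces as [-gɔ], giving [ɣigoŋgɔ].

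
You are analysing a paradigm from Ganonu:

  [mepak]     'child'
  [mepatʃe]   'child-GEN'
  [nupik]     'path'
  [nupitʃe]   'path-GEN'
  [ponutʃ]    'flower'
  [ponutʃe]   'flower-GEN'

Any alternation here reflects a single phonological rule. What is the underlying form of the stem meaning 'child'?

/mepak/

The root 'child' surfaces as [mepak] and [mepatʃe], with a stem-final [k] ~ [tʃ] alternation.
Compare 'flower', with invariant [tʃ] in [ponutʃ] and [ponutʃe]: an analysis with underlying /tʃ/ and a rule producing [k] in isolation would wrongly predict alternation here too.
The alternation reflects palatalization before a front vowel: /k/ becomes palato-alveolar [tʃ] before a front vowel. /k/ is underlying.
The underlying form of 'child' is therefore /mepak/.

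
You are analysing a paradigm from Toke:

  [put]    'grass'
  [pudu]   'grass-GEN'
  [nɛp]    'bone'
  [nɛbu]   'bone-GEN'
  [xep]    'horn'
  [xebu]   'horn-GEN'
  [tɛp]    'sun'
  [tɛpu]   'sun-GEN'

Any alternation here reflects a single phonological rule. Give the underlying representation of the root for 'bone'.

/nɛb/

The root 'bone' surfaces as [nɛp] and [nɛbu], with a stem-final [p] ~ [b] alternation.
Compare 'sun', with invariant [p] in [tɛp] and [tɛpu]: an analysis with underlying /p/ and a rule producing [b] before the GEN suffix would wrongly predict alternation here too.
The underlying segment must be /b/; voiced obstruents become voiceless word-finally, yielding [p] there.
Hence 'bone' is /nɛb/ underlyingly.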